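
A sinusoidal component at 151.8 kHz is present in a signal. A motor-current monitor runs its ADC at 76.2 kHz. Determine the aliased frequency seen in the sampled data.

0.6 kHz

151.8 kHz mod fs = 75.6 kHz.
75.6 kHz > fs/2 = 38.1 kHz, folds to fs − 75.6 kHz = 0.6 kHz.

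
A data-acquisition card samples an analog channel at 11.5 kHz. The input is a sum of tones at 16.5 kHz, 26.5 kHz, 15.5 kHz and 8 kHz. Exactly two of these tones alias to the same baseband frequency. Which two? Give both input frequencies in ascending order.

8 kHz, 26.5 kHz

fs/2 = 5.75 kHz.
16.5 kHz mod fs = 5 kHz.
5 kHz ≤ fs/2 = 5.75 kHz, appears at 5 kHz.
26.5 kHz mod fs = 3.5 kHz.
3.5 kHz ≤ fs/2 = 5.75 kHz, appears at 3.5 kHz.
15.5 kHz mod fs = 4 kHz.
4 kHz ≤ fs/2 = 5.75 kHz, appears at 4 kHz.
8 kHz > fs/2 = 5.75 kHz, folds to fs − 8 kHz = 3.5 kHz.
8 kHz and 26.5 kHz both map to 3.5 kHz.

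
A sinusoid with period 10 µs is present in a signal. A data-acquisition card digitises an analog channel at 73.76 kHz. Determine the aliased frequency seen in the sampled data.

26.24 kHz

T = 10 µs → f = 1/T = 100 kHz.
100 kHz mod fs = 26.24 kHz.
26.24 kHz ≤ fs/2 = 36.88 kHz, appears at 26.24 kHz.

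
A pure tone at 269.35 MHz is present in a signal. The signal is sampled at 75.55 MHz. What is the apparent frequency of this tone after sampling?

269.35 MHz mod fs = 42.7 MHz.
42.7 MHz > fs/2 = 37.775 MHz, folds to fs − 42.7 MHz = 32.85 MHz.

32.85 MHz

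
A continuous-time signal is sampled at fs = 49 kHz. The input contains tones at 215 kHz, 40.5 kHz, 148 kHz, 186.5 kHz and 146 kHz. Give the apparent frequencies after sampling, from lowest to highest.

1 kHz, 8.5 kHz, 9.5 kHz, 19 kHz

fs/2 = 24.5 kHz.
215 kHz mod fs = 19 kHz.
19 kHz ≤ fs/2 = 24.5 kHz, appears at 19 kHz.
40.5 kHz > fs/2 = 24.5 kHz, folds to fs − 40.5 kHz = 8.5 kHz.
148 kHz mod fs = 1 kHz.
1 kHz ≤ fs/2 = 24.5 kHz, appears at 1 kHz.
186.5 kHz mod fs = 39.5 kHz.
39.5 kHz > fs/2 = 24.5 kHz, folds to fs − 39.5 kHz = 9.5 kHz.
146 kHz mod fs = 48 kHz.
48 kHz > fs/2 = 24.5 kHz, folds to fs − 48 kHz = 1 kHz.
Distinct values: {1 kHz, 8.5 kHz, 9.5 kHz, 19 kHz}.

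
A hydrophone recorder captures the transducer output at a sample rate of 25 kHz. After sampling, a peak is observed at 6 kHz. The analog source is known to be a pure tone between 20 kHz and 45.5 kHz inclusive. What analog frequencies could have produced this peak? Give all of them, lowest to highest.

31 kHz, 44 kHz

Frequencies that alias to 6 kHz are k·fs ± 6 kHz for integer k ≥ 0.
k=0: 6 kHz.
k=1: 19 kHz, 31 kHz.
k=2: 44 kHz, 56 kHz.
k=3: 69 kHz, 81 kHz.
Within [20 kHz, 45.5 kHz]: 31 kHz, 44 kHz.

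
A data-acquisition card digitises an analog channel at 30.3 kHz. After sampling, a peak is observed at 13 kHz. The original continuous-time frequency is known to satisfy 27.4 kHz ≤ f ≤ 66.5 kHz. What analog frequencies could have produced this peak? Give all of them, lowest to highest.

Frequencies that alias to 13 kHz are k·fs ± 13 kHz for integer k ≥ 0.
k=0: 13 kHz.
k=1: 17.3 kHz, 43.3 kHz.
k=2: 47.6 kHz, 73.6 kHz.
k=3: 77.9 kHz, 103.9 kHz.
Within [27.4 kHz, 66.5 kHz]: 43.3 kHz, 47.6 kHz.

43.3 kHz, 47.6 kHz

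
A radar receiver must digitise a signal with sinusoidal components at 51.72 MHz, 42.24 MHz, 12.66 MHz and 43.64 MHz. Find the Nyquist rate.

Highest-frequency component: 51.72 MHz.
Nyquist rate = 2 × 51.72 MHz = 103.44 MHz.

103.44 MHz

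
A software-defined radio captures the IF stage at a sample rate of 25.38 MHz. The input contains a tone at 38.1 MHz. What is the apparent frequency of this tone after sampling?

38.1 MHz mod fs = 12.72 MHz.
12.72 MHz > fs/2 = 12.69 MHz, folds to fs − 12.72 MHz = 12.66 MHz.

12.66 MHz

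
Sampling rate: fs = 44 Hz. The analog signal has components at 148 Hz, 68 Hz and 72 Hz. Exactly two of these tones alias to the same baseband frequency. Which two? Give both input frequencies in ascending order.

72 Hz, 148 Hz

fs/2 = 22 Hz.
148 Hz mod fs = 16 Hz.
16 Hz ≤ fs/2 = 22 Hz, appears at 16 Hz.
68 Hz mod fs = 24 Hz.
24 Hz > fs/2 = 22 Hz, folds to fs − 24 Hz = 20 Hz.
72 Hz mod fs = 28 Hz.
28 Hz > fs/2 = 22 Hz, folds to fs − 28 Hz = 16 Hz.
72 Hz and 148 Hz both map to 16 Hz.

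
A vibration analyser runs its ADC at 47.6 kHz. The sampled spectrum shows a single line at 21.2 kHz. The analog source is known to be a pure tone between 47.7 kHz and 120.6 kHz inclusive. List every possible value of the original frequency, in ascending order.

Frequencies that alias to 21.2 kHz are k·fs ± 21.2 kHz for integer k ≥ 0.
k=0: 21.2 kHz.
k=1: 26.4 kHz, 68.8 kHz.
k=2: 74 kHz, 116.4 kHz.
k=3: 121.6 kHz, 164 kHz.
Within [47.7 kHz, 120.6 kHz]: 68.8 kHz, 74 kHz, 116.4 kHz.

68.8 kHz, 74 kHz, 116.4 kHz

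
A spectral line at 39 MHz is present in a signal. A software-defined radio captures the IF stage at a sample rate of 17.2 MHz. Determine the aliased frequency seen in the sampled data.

4.6 MHz

39 MHz mod fs = 4.6 MHz.
4.6 MHz ≤ fs/2 = 8.6 MHz, appears at 4.6 MHz.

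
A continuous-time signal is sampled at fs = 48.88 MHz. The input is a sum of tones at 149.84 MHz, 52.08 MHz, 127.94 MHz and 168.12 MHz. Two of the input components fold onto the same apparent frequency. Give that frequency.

fs/2 = 24.44 MHz.
149.84 MHz mod fs = 3.2 MHz.
3.2 MHz ≤ fs/2 = 24.44 MHz, appears at 3.2 MHz.
52.08 MHz mod fs = 3.2 MHz.
3.2 MHz ≤ fs/2 = 24.44 MHz, appears at 3.2 MHz.
127.94 MHz mod fs = 30.18 MHz.
30.18 MHz > fs/2 = 24.44 MHz, folds to fs − 30.18 MHz = 18.7 MHz.
168.12 MHz mod fs = 21.48 MHz.
21.48 MHz ≤ fs/2 = 24.44 MHz, appears at 21.48 MHz.
52.08 MHz and 149.84 MHz both map to 3.2 MHz.

3.2 MHz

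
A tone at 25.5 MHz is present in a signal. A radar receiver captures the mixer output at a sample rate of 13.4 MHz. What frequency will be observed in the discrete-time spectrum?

1.3 MHz

25.5 MHz mod fs = 12.1 MHz.
12.1 MHz > fs/2 = 6.7 MHz, folds to fs − 12.1 MHz = 1.3 MHz.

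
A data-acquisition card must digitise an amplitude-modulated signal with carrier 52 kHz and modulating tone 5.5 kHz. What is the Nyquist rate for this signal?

AM sidebands sit at fc ± fm = 46.5 kHz and 57.5 kHz.
Highest-frequency component: 57.5 kHz.
Nyquist rate = 2 × 57.5 kHz = 115 kHz.

115 kHz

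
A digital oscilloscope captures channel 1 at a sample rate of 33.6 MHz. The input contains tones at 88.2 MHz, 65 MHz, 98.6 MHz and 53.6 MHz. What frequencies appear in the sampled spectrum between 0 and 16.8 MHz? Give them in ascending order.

fs/2 = 16.8 MHz.
88.2 MHz mod fs = 21 MHz.
21 MHz > fs/2 = 16.8 MHz, folds to fs − 21 MHz = 12.6 MHz.
65 MHz mod fs = 31.4 MHz.
31.4 MHz > fs/2 = 16.8 MHz, folds to fs − 31.4 MHz = 2.2 MHz.
98.6 MHz mod fs = 31.4 MHz.
31.4 MHz > fs/2 = 16.8 MHz, folds to fs − 31.4 MHz = 2.2 MHz.
53.6 MHz mod fs = 20 MHz.
20 MHz > fs/2 = 16.8 MHz, folds to fs − 20 MHz = 13.6 MHz.
Distinct values: {2.2 MHz, 12.6 MHz, 13.6 MHz}.

2.2 MHz, 12.6 MHz, 13.6 MHz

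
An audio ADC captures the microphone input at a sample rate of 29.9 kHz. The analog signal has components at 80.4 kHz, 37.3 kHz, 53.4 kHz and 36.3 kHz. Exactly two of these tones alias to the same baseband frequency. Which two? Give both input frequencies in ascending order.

fs/2 = 14.95 kHz.
80.4 kHz mod fs = 20.6 kHz.
20.6 kHz > fs/2 = 14.95 kHz, folds to fs − 20.6 kHz = 9.3 kHz.
37.3 kHz mod fs = 7.4 kHz.
7.4 kHz ≤ fs/2 = 14.95 kHz, appears at 7.4 kHz.
53.4 kHz mod fs = 23.5 kHz.
23.5 kHz > fs/2 = 14.95 kHz, folds to fs − 23.5 kHz = 6.4 kHz.
36.3 kHz mod fs = 6.4 kHz.
6.4 kHz ≤ fs/2 = 14.95 kHz, appears at 6.4 kHz.
36.3 kHz and 53.4 kHz both map to 6.4 kHz.

36.3 kHz, 53.4 kHz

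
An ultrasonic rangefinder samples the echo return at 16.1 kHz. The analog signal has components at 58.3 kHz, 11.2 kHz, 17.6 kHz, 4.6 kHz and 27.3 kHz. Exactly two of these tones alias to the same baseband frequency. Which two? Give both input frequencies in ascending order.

fs/2 = 8.05 kHz.
58.3 kHz mod fs = 10 kHz.
10 kHz > fs/2 = 8.05 kHz, folds to fs − 10 kHz = 6.1 kHz.
11.2 kHz > fs/2 = 8.05 kHz, folds to fs − 11.2 kHz = 4.9 kHz.
17.6 kHz mod fs = 1.5 kHz.
1.5 kHz ≤ fs/2 = 8.05 kHz, appears at 1.5 kHz.
4.6 kHz ≤ fs/2 = 8.05 kHz, passes unchanged.
27.3 kHz mod fs = 11.2 kHz.
11.2 kHz > fs/2 = 8.05 kHz, folds to fs − 11.2 kHz = 4.9 kHz.
11.2 kHz and 27.3 kHz both map to 4.9 kHz.

11.2 kHz, 27.3 kHz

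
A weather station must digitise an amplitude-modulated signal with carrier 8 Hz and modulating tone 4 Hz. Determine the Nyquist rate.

24 Hz

AM sidebands sit at fc ± fm = 4 Hz and 12 Hz.
Highest-frequency component: 12 Hz.
Nyquist rate = 2 × 12 Hz = 24 Hz.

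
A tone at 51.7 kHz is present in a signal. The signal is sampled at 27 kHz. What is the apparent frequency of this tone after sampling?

51.7 kHz mod fs = 24.7 kHz.
24.7 kHz > fs/2 = 13.5 kHz, folds to fs − 24.7 kHz = 2.3 kHz.

2.3 kHz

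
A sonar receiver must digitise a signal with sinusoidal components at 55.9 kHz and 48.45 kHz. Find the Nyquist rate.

Highest-frequency component: 55.9 kHz.
Nyquist rate = 2 × 55.9 kHz = 111.8 kHz.

111.8 kHz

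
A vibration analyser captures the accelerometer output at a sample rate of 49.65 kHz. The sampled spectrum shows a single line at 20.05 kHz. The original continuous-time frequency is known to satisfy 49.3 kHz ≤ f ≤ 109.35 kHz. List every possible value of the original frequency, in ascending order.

Frequencies that alias to 20.05 kHz are k·fs ± 20.05 kHz for integer k ≥ 0.
k=0: 20.05 kHz.
k=1: 29.6 kHz, 69.7 kHz.
k=2: 79.25 kHz, 119.35 kHz.
k=3: 128.9 kHz, 169 kHz.
Within [49.3 kHz, 109.35 kHz]: 69.7 kHz, 79.25 kHz.

69.7 kHz, 79.25 kHz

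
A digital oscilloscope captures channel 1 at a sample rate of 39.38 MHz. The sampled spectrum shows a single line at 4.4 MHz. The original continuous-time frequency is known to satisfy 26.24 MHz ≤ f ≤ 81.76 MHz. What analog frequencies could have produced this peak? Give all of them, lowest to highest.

Frequencies that alias to 4.4 MHz are k·fs ± 4.4 MHz for integer k ≥ 0.
k=0: 4.4 MHz.
k=1: 34.98 MHz, 43.78 MHz.
k=2: 74.36 MHz, 83.16 MHz.
k=3: 113.74 MHz, 122.54 MHz.
Within [26.24 MHz, 81.76 MHz]: 34.98 MHz, 43.78 MHz, 74.36 MHz.

34.98 MHz, 43.78 MHz, 74.36 MHz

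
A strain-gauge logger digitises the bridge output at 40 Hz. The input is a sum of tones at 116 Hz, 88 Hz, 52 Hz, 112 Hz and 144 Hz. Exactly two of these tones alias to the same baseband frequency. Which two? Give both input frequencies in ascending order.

88 Hz, 112 Hz

fs/2 = 20 Hz.
116 Hz mod fs = 36 Hz.
36 Hz > fs/2 = 20 Hz, folds to fs − 36 Hz = 4 Hz.
88 Hz mod fs = 8 Hz.
8 Hz ≤ fs/2 = 20 Hz, appears at 8 Hz.
52 Hz mod fs = 12 Hz.
12 Hz ≤ fs/2 = 20 Hz, appears at 12 Hz.
112 Hz mod fs = 32 Hz.
32 Hz > fs/2 = 20 Hz, folds to fs − 32 Hz = 8 Hz.
144 Hz mod fs = 24 Hz.
24 Hz > fs/2 = 20 Hz, folds to fs − 24 Hz = 16 Hz.
88 Hz and 112 Hz both map to 8 Hz.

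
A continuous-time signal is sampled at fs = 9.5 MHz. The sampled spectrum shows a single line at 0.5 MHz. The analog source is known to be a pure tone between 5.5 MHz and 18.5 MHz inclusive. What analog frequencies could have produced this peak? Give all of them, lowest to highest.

Frequencies that alias to 0.5 MHz are k·fs ± 0.5 MHz for integer k ≥ 0.
k=0: 0.5 MHz.
k=1: 9 MHz, 10 MHz.
k=2: 18.5 MHz, 19.5 MHz.
k=3: 28 MHz, 29 MHz.
Within [5.5 MHz, 18.5 MHz]: 9 MHz, 10 MHz, 18.5 MHz.

9 MHz, 10 MHz, 18.5 MHz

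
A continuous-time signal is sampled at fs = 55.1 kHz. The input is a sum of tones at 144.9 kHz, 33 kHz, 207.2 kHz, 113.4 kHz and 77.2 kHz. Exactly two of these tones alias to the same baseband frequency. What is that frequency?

fs/2 = 27.55 kHz.
144.9 kHz mod fs = 34.7 kHz.
34.7 kHz > fs/2 = 27.55 kHz, folds to fs − 34.7 kHz = 20.4 kHz.
33 kHz > fs/2 = 27.55 kHz, folds to fs − 33 kHz = 22.1 kHz.
207.2 kHz mod fs = 41.9 kHz.
41.9 kHz > fs/2 = 27.55 kHz, folds to fs − 41.9 kHz = 13.2 kHz.
113.4 kHz mod fs = 3.2 kHz.
3.2 kHz ≤ fs/2 = 27.55 kHz, appears at 3.2 kHz.
77.2 kHz mod fs = 22.1 kHz.
22.1 kHz ≤ fs/2 = 27.55 kHz, appears at 22.1 kHz.
33 kHz and 77.2 kHz both map to 22.1 kHz.

22.1 kHz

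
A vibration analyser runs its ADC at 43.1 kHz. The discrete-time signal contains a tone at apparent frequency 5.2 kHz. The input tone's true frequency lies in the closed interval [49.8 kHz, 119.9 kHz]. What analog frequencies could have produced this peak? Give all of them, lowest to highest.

81 kHz, 91.4 kHz

Frequencies that alias to 5.2 kHz are k·fs ± 5.2 kHz for integer k ≥ 0.
k=0: 5.2 kHz.
k=1: 37.9 kHz, 48.3 kHz.
k=2: 81 kHz, 91.4 kHz.
k=3: 124.1 kHz, 134.5 kHz.
Within [49.8 kHz, 119.9 kHz]: 81 kHz, 91.4 kHz.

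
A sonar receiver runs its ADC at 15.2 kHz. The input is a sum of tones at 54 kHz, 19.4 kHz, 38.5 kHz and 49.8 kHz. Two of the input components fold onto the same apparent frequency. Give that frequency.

fs/2 = 7.6 kHz.
54 kHz mod fs = 8.4 kHz.
8.4 kHz > fs/2 = 7.6 kHz, folds to fs − 8.4 kHz = 6.8 kHz.
19.4 kHz mod fs = 4.2 kHz.
4.2 kHz ≤ fs/2 = 7.6 kHz, appears at 4.2 kHz.
38.5 kHz mod fs = 8.1 kHz.
8.1 kHz > fs/2 = 7.6 kHz, folds to fs − 8.1 kHz = 7.1 kHz.
49.8 kHz mod fs = 4.2 kHz.
4.2 kHz ≤ fs/2 = 7.6 kHz, appears at 4.2 kHz.
19.4 kHz and 49.8 kHz both map to 4.2 kHz.

4.2 kHz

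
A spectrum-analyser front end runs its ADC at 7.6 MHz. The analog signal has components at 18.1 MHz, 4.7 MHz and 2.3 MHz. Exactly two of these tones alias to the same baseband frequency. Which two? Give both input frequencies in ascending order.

4.7 MHz, 18.1 MHz

fs/2 = 3.8 MHz.
18.1 MHz mod fs = 2.9 MHz.
2.9 MHz ≤ fs/2 = 3.8 MHz, appears at 2.9 MHz.
4.7 MHz > fs/2 = 3.8 MHz, folds to fs − 4.7 MHz = 2.9 MHz.
2.3 MHz ≤ fs/2 = 3.8 MHz, passes unchanged.
4.7 MHz and 18.1 MHz both map to 2.9 MHz.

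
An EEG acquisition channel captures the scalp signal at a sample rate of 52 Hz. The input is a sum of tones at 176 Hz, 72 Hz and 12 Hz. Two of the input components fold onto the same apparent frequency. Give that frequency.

20 Hz

fs/2 = 26 Hz.
176 Hz mod fs = 20 Hz.
20 Hz ≤ fs/2 = 26 Hz, appears at 20 Hz.
72 Hz mod fs = 20 Hz.
20 Hz ≤ fs/2 = 26 Hz, appears at 20 Hz.
12 Hz ≤ fs/2 = 26 Hz, passes unchanged.
72 Hz and 176 Hz both map to 20 Hz.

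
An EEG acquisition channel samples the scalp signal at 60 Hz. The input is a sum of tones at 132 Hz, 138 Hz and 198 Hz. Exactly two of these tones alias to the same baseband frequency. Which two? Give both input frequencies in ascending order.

138 Hz, 198 Hz

fs/2 = 30 Hz.
132 Hz mod fs = 12 Hz.
12 Hz ≤ fs/2 = 30 Hz, appears at 12 Hz.
138 Hz mod fs = 18 Hz.
18 Hz ≤ fs/2 = 30 Hz, appears at 18 Hz.
198 Hz mod fs = 18 Hz.
18 Hz ≤ fs/2 = 30 Hz, appears at 18 Hz.
138 Hz and 198 Hz both map to 18 Hz.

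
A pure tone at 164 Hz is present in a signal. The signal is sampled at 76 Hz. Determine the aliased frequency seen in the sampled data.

12 Hz

164 Hz mod fs = 12 Hz.
12 Hz ≤ fs/2 = 38 Hz, appears at 12 Hz.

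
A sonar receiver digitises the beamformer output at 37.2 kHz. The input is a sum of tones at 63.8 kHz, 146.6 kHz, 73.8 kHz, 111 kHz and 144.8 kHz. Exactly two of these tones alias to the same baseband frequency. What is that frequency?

fs/2 = 18.6 kHz.
63.8 kHz mod fs = 26.6 kHz.
26.6 kHz > fs/2 = 18.6 kHz, folds to fs − 26.6 kHz = 10.6 kHz.
146.6 kHz mod fs = 35 kHz.
35 kHz > fs/2 = 18.6 kHz, folds to fs − 35 kHz = 2.2 kHz.
73.8 kHz mod fs = 36.6 kHz.
36.6 kHz > fs/2 = 18.6 kHz, folds to fs − 36.6 kHz = 0.6 kHz.
111 kHz mod fs = 36.6 kHz.
36.6 kHz > fs/2 = 18.6 kHz, folds to fs − 36.6 kHz = 0.6 kHz.
144.8 kHz mod fs = 33.2 kHz.
33.2 kHz > fs/2 = 18.6 kHz, folds to fs − 33.2 kHz = 4 kHz.
73.8 kHz and 111 kHz both map to 0.6 kHz.

0.6 kHz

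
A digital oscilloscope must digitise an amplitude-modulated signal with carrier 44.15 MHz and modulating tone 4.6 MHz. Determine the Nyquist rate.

AM sidebands sit at fc ± fm = 39.55 MHz and 48.75 MHz.
Highest-frequency component: 48.75 MHz.
Nyquist rate = 2 × 48.75 MHz = 97.5 MHz.

97.5 MHz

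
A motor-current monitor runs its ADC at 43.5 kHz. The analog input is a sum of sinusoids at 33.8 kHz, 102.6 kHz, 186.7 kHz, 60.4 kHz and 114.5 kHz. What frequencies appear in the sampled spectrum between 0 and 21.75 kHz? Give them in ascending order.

9.7 kHz, 12.7 kHz, 15.6 kHz, 16 kHz, 16.9 kHz

fs/2 = 21.75 kHz.
33.8 kHz > fs/2 = 21.75 kHz, folds to fs − 33.8 kHz = 9.7 kHz.
102.6 kHz mod fs = 15.6 kHz.
15.6 kHz ≤ fs/2 = 21.75 kHz, appears at 15.6 kHz.
186.7 kHz mod fs = 12.7 kHz.
12.7 kHz ≤ fs/2 = 21.75 kHz, appears at 12.7 kHz.
60.4 kHz mod fs = 16.9 kHz.
16.9 kHz ≤ fs/2 = 21.75 kHz, appears at 16.9 kHz.
114.5 kHz mod fs = 27.5 kHz.
27.5 kHz > fs/2 = 21.75 kHz, folds to fs − 27.5 kHz = 16 kHz.
Distinct values: {9.7 kHz, 12.7 kHz, 15.6 kHz, 16 kHz, 16.9 kHz}.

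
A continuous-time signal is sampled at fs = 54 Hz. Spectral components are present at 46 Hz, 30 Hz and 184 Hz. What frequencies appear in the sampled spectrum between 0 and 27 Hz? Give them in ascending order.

fs/2 = 27 Hz.
46 Hz > fs/2 = 27 Hz, folds to fs − 46 Hz = 8 Hz.
30 Hz > fs/2 = 27 Hz, folds to fs − 30 Hz = 24 Hz.
184 Hz mod fs = 22 Hz.
22 Hz ≤ fs/2 = 27 Hz, appears at 22 Hz.
Distinct values: {8 Hz, 22 Hz, 24 Hz}.

8 Hz, 22 Hz, 24 Hz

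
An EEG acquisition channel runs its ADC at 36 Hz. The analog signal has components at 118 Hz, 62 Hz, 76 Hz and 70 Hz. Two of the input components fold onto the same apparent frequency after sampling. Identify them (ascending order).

62 Hz, 118 Hz

fs/2 = 18 Hz.
118 Hz mod fs = 10 Hz.
10 Hz ≤ fs/2 = 18 Hz, appears at 10 Hz.
62 Hz mod fs = 26 Hz.
26 Hz > fs/2 = 18 Hz, folds to fs − 26 Hz = 10 Hz.
76 Hz mod fs = 4 Hz.
4 Hz ≤ fs/2 = 18 Hz, appears at 4 Hz.
70 Hz mod fs = 34 Hz.
34 Hz > fs/2 = 18 Hz, folds to fs − 34 Hz = 2 Hz.
62 Hz and 118 Hz both map to 10 Hz.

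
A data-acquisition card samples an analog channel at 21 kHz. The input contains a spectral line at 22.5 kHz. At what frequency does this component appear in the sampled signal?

1.5 kHz

22.5 kHz mod fs = 1.5 kHz.
1.5 kHz ≤ fs/2 = 10.5 kHz, appears at 1.5 kHz.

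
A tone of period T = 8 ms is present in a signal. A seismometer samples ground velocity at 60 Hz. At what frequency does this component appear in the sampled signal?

5 Hz

T = 8 ms → f = 1/T = 125 Hz.
125 Hz mod fs = 5 Hz.
5 Hz ≤ fs/2 = 30 Hz, appears at 5 Hz.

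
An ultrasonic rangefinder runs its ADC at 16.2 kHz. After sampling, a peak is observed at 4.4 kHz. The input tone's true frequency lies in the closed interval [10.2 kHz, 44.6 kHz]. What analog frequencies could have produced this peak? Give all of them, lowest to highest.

11.8 kHz, 20.6 kHz, 28 kHz, 36.8 kHz, 44.2 kHz

Frequencies that alias to 4.4 kHz are k·fs ± 4.4 kHz for integer k ≥ 0.
k=0: 4.4 kHz.
k=1: 11.8 kHz, 20.6 kHz.
k=2: 28 kHz, 36.8 kHz.
k=3: 44.2 kHz, 53 kHz.
k=4: 60.4 kHz, 69.2 kHz.
Within [10.2 kHz, 44.6 kHz]: 11.8 kHz, 20.6 kHz, 28 kHz, 36.8 kHz, 44.2 kHz.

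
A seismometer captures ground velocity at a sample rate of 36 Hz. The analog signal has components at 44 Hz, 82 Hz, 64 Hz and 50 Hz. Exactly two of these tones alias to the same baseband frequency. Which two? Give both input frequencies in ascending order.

44 Hz, 64 Hz

fs/2 = 18 Hz.
44 Hz mod fs = 8 Hz.
8 Hz ≤ fs/2 = 18 Hz, appears at 8 Hz.
82 Hz mod fs = 10 Hz.
10 Hz ≤ fs/2 = 18 Hz, appears at 10 Hz.
64 Hz mod fs = 28 Hz.
28 Hz > fs/2 = 18 Hz, folds to fs − 28 Hz = 8 Hz.
50 Hz mod fs = 14 Hz.
14 Hz ≤ fs/2 = 18 Hz, appears at 14 Hz.
44 Hz and 64 Hz both map to 8 Hz.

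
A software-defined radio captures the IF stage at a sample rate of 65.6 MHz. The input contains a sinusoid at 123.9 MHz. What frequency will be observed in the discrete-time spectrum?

7.3 MHz

123.9 MHz mod fs = 58.3 MHz.
58.3 MHz > fs/2 = 32.8 MHz, folds to fs − 58.3 MHz = 7.3 MHz.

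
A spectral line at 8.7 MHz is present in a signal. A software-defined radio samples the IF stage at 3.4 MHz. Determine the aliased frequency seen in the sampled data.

1.5 MHz

8.7 MHz mod fs = 1.9 MHz.
1.9 MHz > fs/2 = 1.7 MHz, folds to fs − 1.9 MHz = 1.5 MHz.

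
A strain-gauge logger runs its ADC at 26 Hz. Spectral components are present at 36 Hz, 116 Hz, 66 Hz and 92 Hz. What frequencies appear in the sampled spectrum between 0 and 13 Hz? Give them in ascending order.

10 Hz, 12 Hz

fs/2 = 13 Hz.
36 Hz mod fs = 10 Hz.
10 Hz ≤ fs/2 = 13 Hz, appears at 10 Hz.
116 Hz mod fs = 12 Hz.
12 Hz ≤ fs/2 = 13 Hz, appears at 12 Hz.
66 Hz mod fs = 14 Hz.
14 Hz > fs/2 = 13 Hz, folds to fs − 14 Hz = 12 Hz.
92 Hz mod fs = 14 Hz.
14 Hz > fs/2 = 13 Hz, folds to fs − 14 Hz = 12 Hz.
Distinct values: {10 Hz, 12 Hz}.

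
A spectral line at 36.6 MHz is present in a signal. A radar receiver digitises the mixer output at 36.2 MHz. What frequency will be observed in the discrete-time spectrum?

0.4 MHz

36.6 MHz mod fs = 0.4 MHz.
0.4 MHz ≤ fs/2 = 18.1 MHz, appears at 0.4 MHz.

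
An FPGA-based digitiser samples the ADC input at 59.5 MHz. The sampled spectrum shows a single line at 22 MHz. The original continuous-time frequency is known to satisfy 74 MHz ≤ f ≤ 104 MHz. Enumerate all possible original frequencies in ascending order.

Frequencies that alias to 22 MHz are k·fs ± 22 MHz for integer k ≥ 0.
k=0: 22 MHz.
k=1: 37.5 MHz, 81.5 MHz.
k=2: 97 MHz, 141 MHz.
k=3: 156.5 MHz, 200.5 MHz.
Within [74 MHz, 104 MHz]: 81.5 MHz, 97 MHz.

81.5 MHz, 97 MHz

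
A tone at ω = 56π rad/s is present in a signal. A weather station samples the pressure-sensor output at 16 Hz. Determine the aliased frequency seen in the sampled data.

4 Hz

ω = 56π rad/s → f = ω/(2π) = 28 Hz.
28 Hz mod fs = 12 Hz.
12 Hz > fs/2 = 8 Hz, folds to fs − 12 Hz = 4 Hz.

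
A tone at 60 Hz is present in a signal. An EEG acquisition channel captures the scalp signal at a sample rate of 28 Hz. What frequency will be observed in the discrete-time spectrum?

60 Hz mod fs = 4 Hz.
4 Hz ≤ fs/2 = 14 Hz, appears at 4 Hz.

4 Hz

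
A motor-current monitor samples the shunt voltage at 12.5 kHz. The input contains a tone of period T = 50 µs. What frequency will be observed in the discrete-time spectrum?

5 kHz

T = 50 µs → f = 1/T = 20 kHz.
20 kHz mod fs = 7.5 kHz.
7.5 kHz > fs/2 = 6.25 kHz, folds to fs − 7.5 kHz = 5 kHz.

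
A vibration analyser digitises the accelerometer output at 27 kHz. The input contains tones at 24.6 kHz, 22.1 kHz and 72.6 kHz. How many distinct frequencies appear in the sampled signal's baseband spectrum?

fs/2 = 13.5 kHz.
24.6 kHz > fs/2 = 13.5 kHz, folds to fs − 24.6 kHz = 2.4 kHz.
22.1 kHz > fs/2 = 13.5 kHz, folds to fs − 22.1 kHz = 4.9 kHz.
72.6 kHz mod fs = 18.6 kHz.
18.6 kHz > fs/2 = 13.5 kHz, folds to fs − 18.6 kHz = 8.4 kHz.
Distinct values: {2.4 kHz, 4.9 kHz, 8.4 kHz} → 3.

3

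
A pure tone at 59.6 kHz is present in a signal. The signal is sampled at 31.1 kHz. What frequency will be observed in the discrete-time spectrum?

59.6 kHz mod fs = 28.5 kHz.
28.5 kHz > fs/2 = 15.55 kHz, folds to fs − 28.5 kHz = 2.6 kHz.

2.6 kHz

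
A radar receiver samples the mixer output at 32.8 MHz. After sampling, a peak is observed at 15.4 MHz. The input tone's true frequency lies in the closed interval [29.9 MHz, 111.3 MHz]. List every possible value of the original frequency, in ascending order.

48.2 MHz, 50.2 MHz, 81 MHz, 83 MHz

Frequencies that alias to 15.4 MHz are k·fs ± 15.4 MHz for integer k ≥ 0.
k=0: 15.4 MHz.
k=1: 17.4 MHz, 48.2 MHz.
k=2: 50.2 MHz, 81 MHz.
k=3: 83 MHz, 113.8 MHz.
k=4: 115.8 MHz, 146.6 MHz.
Within [29.9 MHz, 111.3 MHz]: 48.2 MHz, 50.2 MHz, 81 MHz, 83 MHz.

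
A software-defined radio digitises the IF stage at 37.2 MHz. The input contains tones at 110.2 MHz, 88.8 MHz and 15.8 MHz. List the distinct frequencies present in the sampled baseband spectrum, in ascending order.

fs/2 = 18.6 MHz.
110.2 MHz mod fs = 35.8 MHz.
35.8 MHz > fs/2 = 18.6 MHz, folds to fs − 35.8 MHz = 1.4 MHz.
88.8 MHz mod fs = 14.4 MHz.
14.4 MHz ≤ fs/2 = 18.6 MHz, appears at 14.4 MHz.
15.8 MHz ≤ fs/2 = 18.6 MHz, passes unchanged.
Distinct values: {1.4 MHz, 14.4 MHz, 15.8 MHz}.

1.4 MHz, 14.4 MHz, 15.8 MHz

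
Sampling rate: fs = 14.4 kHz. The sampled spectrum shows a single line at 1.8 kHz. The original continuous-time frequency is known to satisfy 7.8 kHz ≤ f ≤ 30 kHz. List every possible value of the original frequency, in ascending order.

12.6 kHz, 16.2 kHz, 27 kHz

Frequencies that alias to 1.8 kHz are k·fs ± 1.8 kHz for integer k ≥ 0.
k=0: 1.8 kHz.
k=1: 12.6 kHz, 16.2 kHz.
k=2: 27 kHz, 30.6 kHz.
k=3: 41.4 kHz, 45 kHz.
Within [7.8 kHz, 30 kHz]: 12.6 kHz, 16.2 kHz, 27 kHz.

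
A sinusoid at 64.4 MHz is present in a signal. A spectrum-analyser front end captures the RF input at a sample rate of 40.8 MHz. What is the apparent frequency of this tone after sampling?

17.2 MHz

64.4 MHz mod fs = 23.6 MHz.
23.6 MHz > fs/2 = 20.4 MHz, folds to fs − 23.6 MHz = 17.2 MHz.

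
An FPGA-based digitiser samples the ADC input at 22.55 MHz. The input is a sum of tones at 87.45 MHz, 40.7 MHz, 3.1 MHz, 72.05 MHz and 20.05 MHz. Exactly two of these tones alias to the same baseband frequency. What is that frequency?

4.4 MHz

fs/2 = 11.275 MHz.
87.45 MHz mod fs = 19.8 MHz.
19.8 MHz > fs/2 = 11.275 MHz, folds to fs − 19.8 MHz = 2.75 MHz.
40.7 MHz mod fs = 18.15 MHz.
18.15 MHz > fs/2 = 11.275 MHz, folds to fs − 18.15 MHz = 4.4 MHz.
3.1 MHz ≤ fs/2 = 11.275 MHz, passes unchanged.
72.05 MHz mod fs = 4.4 MHz.
4.4 MHz ≤ fs/2 = 11.275 MHz, appears at 4.4 MHz.
20.05 MHz > fs/2 = 11.275 MHz, folds to fs − 20.05 MHz = 2.5 MHz.
40.7 MHz and 72.05 MHz both map to 4.4 MHz.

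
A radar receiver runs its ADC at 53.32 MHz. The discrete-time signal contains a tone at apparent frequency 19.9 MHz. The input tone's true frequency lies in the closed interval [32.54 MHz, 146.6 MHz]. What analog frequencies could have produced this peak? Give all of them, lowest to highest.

Frequencies that alias to 19.9 MHz are k·fs ± 19.9 MHz for integer k ≥ 0.
k=0: 19.9 MHz.
k=1: 33.42 MHz, 73.22 MHz.
k=2: 86.74 MHz, 126.54 MHz.
k=3: 140.06 MHz, 179.86 MHz.
k=4: 193.38 MHz, 233.18 MHz.
Within [32.54 MHz, 146.6 MHz]: 33.42 MHz, 73.22 MHz, 86.74 MHz, 126.54 MHz, 140.06 MHz.

33.42 MHz, 73.22 MHz, 86.74 MHz, 126.54 MHz, 140.06 MHz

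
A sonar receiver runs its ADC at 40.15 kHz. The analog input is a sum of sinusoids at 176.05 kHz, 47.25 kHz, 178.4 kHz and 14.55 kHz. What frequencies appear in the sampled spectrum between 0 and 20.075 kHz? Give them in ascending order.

fs/2 = 20.075 kHz.
176.05 kHz mod fs = 15.45 kHz.
15.45 kHz ≤ fs/2 = 20.075 kHz, appears at 15.45 kHz.
47.25 kHz mod fs = 7.1 kHz.
7.1 kHz ≤ fs/2 = 20.075 kHz, appears at 7.1 kHz.
178.4 kHz mod fs = 17.8 kHz.
17.8 kHz ≤ fs/2 = 20.075 kHz, appears at 17.8 kHz.
14.55 kHz ≤ fs/2 = 20.075 kHz, passes unchanged.
Distinct values: {7.1 kHz, 14.55 kHz, 15.45 kHz, 17.8 kHz}.

7.1 kHz, 14.55 kHz, 15.45 kHz, 17.8 kHz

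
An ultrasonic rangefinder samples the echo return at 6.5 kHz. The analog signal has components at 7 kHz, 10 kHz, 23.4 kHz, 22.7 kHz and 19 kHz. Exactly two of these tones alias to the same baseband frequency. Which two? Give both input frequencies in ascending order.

fs/2 = 3.25 kHz.
7 kHz mod fs = 0.5 kHz.
0.5 kHz ≤ fs/2 = 3.25 kHz, appears at 0.5 kHz.
10 kHz mod fs = 3.5 kHz.
3.5 kHz > fs/2 = 3.25 kHz, folds to fs − 3.5 kHz = 3 kHz.
23.4 kHz mod fs = 3.9 kHz.
3.9 kHz > fs/2 = 3.25 kHz, folds to fs − 3.9 kHz = 2.6 kHz.
22.7 kHz mod fs = 3.2 kHz.
3.2 kHz ≤ fs/2 = 3.25 kHz, appears at 3.2 kHz.
19 kHz mod fs = 6 kHz.
6 kHz > fs/2 = 3.25 kHz, folds to fs − 6 kHz = 0.5 kHz.
7 kHz and 19 kHz both map to 0.5 kHz.

7 kHz, 19 kHz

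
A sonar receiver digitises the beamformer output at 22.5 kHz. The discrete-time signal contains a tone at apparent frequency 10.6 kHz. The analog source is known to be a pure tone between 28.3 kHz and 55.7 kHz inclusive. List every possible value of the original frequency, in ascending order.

Frequencies that alias to 10.6 kHz are k·fs ± 10.6 kHz for integer k ≥ 0.
k=0: 10.6 kHz.
k=1: 11.9 kHz, 33.1 kHz.
k=2: 34.4 kHz, 55.6 kHz.
k=3: 56.9 kHz, 78.1 kHz.
Within [28.3 kHz, 55.7 kHz]: 33.1 kHz, 34.4 kHz, 55.6 kHz.

33.1 kHz, 34.4 kHz, 55.6 kHz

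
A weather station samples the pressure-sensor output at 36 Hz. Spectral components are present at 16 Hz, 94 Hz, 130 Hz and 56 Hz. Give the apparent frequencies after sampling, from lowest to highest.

fs/2 = 18 Hz.
16 Hz ≤ fs/2 = 18 Hz, passes unchanged.
94 Hz mod fs = 22 Hz.
22 Hz > fs/2 = 18 Hz, folds to fs − 22 Hz = 14 Hz.
130 Hz mod fs = 22 Hz.
22 Hz > fs/2 = 18 Hz, folds to fs − 22 Hz = 14 Hz.
56 Hz mod fs = 20 Hz.
20 Hz > fs/2 = 18 Hz, folds to fs − 20 Hz = 16 Hz.
Distinct values: {14 Hz, 16 Hz}.

14 Hz, 16 Hz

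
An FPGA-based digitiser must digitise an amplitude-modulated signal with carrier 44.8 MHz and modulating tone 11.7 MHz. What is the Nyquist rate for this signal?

AM sidebands sit at fc ± fm = 33.1 MHz and 56.5 MHz.
Highest-frequency component: 56.5 MHz.
Nyquist rate = 2 × 56.5 MHz = 113 MHz.

113 MHz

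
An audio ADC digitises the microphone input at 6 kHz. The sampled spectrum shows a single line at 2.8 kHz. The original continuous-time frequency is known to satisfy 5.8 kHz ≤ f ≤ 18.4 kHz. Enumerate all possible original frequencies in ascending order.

8.8 kHz, 9.2 kHz, 14.8 kHz, 15.2 kHz

Frequencies that alias to 2.8 kHz are k·fs ± 2.8 kHz for integer k ≥ 0.
k=0: 2.8 kHz.
k=1: 3.2 kHz, 8.8 kHz.
k=2: 9.2 kHz, 14.8 kHz.
k=3: 15.2 kHz, 20.8 kHz.
k=4: 21.2 kHz, 26.8 kHz.
Within [5.8 kHz, 18.4 kHz]: 8.8 kHz, 9.2 kHz, 14.8 kHz, 15.2 kHz.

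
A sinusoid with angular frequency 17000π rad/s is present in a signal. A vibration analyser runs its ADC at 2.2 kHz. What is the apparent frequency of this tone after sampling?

ω = 17000π rad/s → f = ω/(2π) = 8500 Hz = 8.5 kHz.
8.5 kHz mod fs = 1.9 kHz.
1.9 kHz > fs/2 = 1.1 kHz, folds to fs − 1.9 kHz = 0.3 kHz.

0.3 kHz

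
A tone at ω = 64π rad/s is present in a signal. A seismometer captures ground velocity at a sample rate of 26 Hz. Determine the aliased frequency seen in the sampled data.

ω = 64π rad/s → f = ω/(2π) = 32 Hz.
32 Hz mod fs = 6 Hz.
6 Hz ≤ fs/2 = 13 Hz, appears at 6 Hz.

6 Hz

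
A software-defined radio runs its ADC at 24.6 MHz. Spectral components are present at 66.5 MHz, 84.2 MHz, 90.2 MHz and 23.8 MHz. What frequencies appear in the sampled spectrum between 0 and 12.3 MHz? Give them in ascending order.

fs/2 = 12.3 MHz.
66.5 MHz mod fs = 17.3 MHz.
17.3 MHz > fs/2 = 12.3 MHz, folds to fs − 17.3 MHz = 7.3 MHz.
84.2 MHz mod fs = 10.4 MHz.
10.4 MHz ≤ fs/2 = 12.3 MHz, appears at 10.4 MHz.
90.2 MHz mod fs = 16.4 MHz.
16.4 MHz > fs/2 = 12.3 MHz, folds to fs − 16.4 MHz = 8.2 MHz.
23.8 MHz > fs/2 = 12.3 MHz, folds to fs − 23.8 MHz = 0.8 MHz.
Distinct values: {0.8 MHz, 7.3 MHz, 8.2 MHz, 10.4 MHz}.

0.8 MHz, 7.3 MHz, 8.2 MHz, 10.4 MHz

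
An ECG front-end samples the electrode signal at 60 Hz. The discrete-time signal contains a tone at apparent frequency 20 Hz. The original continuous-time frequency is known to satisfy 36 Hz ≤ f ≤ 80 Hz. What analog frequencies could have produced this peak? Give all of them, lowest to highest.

40 Hz, 80 Hz

Frequencies that alias to 20 Hz are k·fs ± 20 Hz for integer k ≥ 0.
k=0: 20 Hz.
k=1: 40 Hz, 80 Hz.
k=2: 100 Hz, 140 Hz.
Within [36 Hz, 80 Hz]: 40 Hz, 80 Hz.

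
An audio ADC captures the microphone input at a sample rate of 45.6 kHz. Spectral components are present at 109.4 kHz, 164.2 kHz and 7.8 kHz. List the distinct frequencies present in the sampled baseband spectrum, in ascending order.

7.8 kHz, 18.2 kHz

fs/2 = 22.8 kHz.
109.4 kHz mod fs = 18.2 kHz.
18.2 kHz ≤ fs/2 = 22.8 kHz, appears at 18.2 kHz.
164.2 kHz mod fs = 27.4 kHz.
27.4 kHz > fs/2 = 22.8 kHz, folds to fs − 27.4 kHz = 18.2 kHz.
7.8 kHz ≤ fs/2 = 22.8 kHz, passes unchanged.
Distinct values: {7.8 kHz, 18.2 kHz}.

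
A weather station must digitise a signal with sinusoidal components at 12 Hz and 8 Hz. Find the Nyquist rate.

24 Hz

Highest-frequency component: 12 Hz.
Nyquist rate = 2 × 12 Hz = 24 Hz.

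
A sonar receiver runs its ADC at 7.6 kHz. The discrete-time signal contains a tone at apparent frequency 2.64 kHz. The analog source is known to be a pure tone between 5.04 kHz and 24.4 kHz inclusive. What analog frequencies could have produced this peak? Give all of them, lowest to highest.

10.24 kHz, 12.56 kHz, 17.84 kHz, 20.16 kHz

Frequencies that alias to 2.64 kHz are k·fs ± 2.64 kHz for integer k ≥ 0.
k=0: 2.64 kHz.
k=1: 4.96 kHz, 10.24 kHz.
k=2: 12.56 kHz, 17.84 kHz.
k=3: 20.16 kHz, 25.44 kHz.
k=4: 27.76 kHz, 33.04 kHz.
Within [5.04 kHz, 24.4 kHz]: 10.24 kHz, 12.56 kHz, 17.84 kHz, 20.16 kHz.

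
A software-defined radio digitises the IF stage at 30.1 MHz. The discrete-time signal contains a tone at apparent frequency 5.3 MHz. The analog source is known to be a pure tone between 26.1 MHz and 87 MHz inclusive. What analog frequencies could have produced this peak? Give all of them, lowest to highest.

35.4 MHz, 54.9 MHz, 65.5 MHz, 85 MHz

Frequencies that alias to 5.3 MHz are k·fs ± 5.3 MHz for integer k ≥ 0.
k=0: 5.3 MHz.
k=1: 24.8 MHz, 35.4 MHz.
k=2: 54.9 MHz, 65.5 MHz.
k=3: 85 MHz, 95.6 MHz.
k=4: 115.1 MHz, 125.7 MHz.
Within [26.1 MHz, 87 MHz]: 35.4 MHz, 54.9 MHz, 65.5 MHz, 85 MHz.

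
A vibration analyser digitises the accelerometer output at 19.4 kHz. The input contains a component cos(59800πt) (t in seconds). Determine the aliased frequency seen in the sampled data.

ω = 59800π rad/s → f = ω/(2π) = 29900 Hz = 29.9 kHz.
29.9 kHz mod fs = 10.5 kHz.
10.5 kHz > fs/2 = 9.7 kHz, folds to fs − 10.5 kHz = 8.9 kHz.

8.9 kHz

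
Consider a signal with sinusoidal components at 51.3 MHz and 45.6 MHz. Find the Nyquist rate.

Highest-frequency component: 51.3 MHz.
Nyquist rate = 2 × 51.3 MHz = 102.6 MHz.

102.6 MHz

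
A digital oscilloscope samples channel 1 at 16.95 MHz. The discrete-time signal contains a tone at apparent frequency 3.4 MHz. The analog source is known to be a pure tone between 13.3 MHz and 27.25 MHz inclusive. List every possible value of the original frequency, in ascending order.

13.55 MHz, 20.35 MHz

Frequencies that alias to 3.4 MHz are k·fs ± 3.4 MHz for integer k ≥ 0.
k=0: 3.4 MHz.
k=1: 13.55 MHz, 20.35 MHz.
k=2: 30.5 MHz, 37.3 MHz.
Within [13.3 MHz, 27.25 MHz]: 13.55 MHz, 20.35 MHz.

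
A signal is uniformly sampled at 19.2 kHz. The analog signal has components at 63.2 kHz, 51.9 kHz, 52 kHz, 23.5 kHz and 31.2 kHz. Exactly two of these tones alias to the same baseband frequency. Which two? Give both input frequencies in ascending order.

fs/2 = 9.6 kHz.
63.2 kHz mod fs = 5.6 kHz.
5.6 kHz ≤ fs/2 = 9.6 kHz, appears at 5.6 kHz.
51.9 kHz mod fs = 13.5 kHz.
13.5 kHz > fs/2 = 9.6 kHz, folds to fs − 13.5 kHz = 5.7 kHz.
52 kHz mod fs = 13.6 kHz.
13.6 kHz > fs/2 = 9.6 kHz, folds to fs − 13.6 kHz = 5.6 kHz.
23.5 kHz mod fs = 4.3 kHz.
4.3 kHz ≤ fs/2 = 9.6 kHz, appears at 4.3 kHz.
31.2 kHz mod fs = 12 kHz.
12 kHz > fs/2 = 9.6 kHz, folds to fs − 12 kHz = 7.2 kHz.
52 kHz and 63.2 kHz both map to 5.6 kHz.

52 kHz, 63.2 kHz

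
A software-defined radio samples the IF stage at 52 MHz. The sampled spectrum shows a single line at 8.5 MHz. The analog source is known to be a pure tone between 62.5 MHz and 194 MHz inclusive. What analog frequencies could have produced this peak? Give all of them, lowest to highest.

Frequencies that alias to 8.5 MHz are k·fs ± 8.5 MHz for integer k ≥ 0.
k=0: 8.5 MHz.
k=1: 43.5 MHz, 60.5 MHz.
k=2: 95.5 MHz, 112.5 MHz.
k=3: 147.5 MHz, 164.5 MHz.
k=4: 199.5 MHz, 216.5 MHz.
Within [62.5 MHz, 194 MHz]: 95.5 MHz, 112.5 MHz, 147.5 MHz, 164.5 MHz.

95.5 MHz, 112.5 MHz, 147.5 MHz, 164.5 MHz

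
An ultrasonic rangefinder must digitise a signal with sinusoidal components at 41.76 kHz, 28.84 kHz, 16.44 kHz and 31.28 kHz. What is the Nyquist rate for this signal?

Highest-frequency component: 41.76 kHz.
Nyquist rate = 2 × 41.76 kHz = 83.52 kHz.

83.52 kHz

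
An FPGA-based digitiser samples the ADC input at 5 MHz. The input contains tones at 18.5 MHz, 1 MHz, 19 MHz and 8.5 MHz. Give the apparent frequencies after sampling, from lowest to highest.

fs/2 = 2.5 MHz.
18.5 MHz mod fs = 3.5 MHz.
3.5 MHz > fs/2 = 2.5 MHz, folds to fs − 3.5 MHz = 1.5 MHz.
1 MHz ≤ fs/2 = 2.5 MHz, passes unchanged.
19 MHz mod fs = 4 MHz.
4 MHz > fs/2 = 2.5 MHz, folds to fs − 4 MHz = 1 MHz.
8.5 MHz mod fs = 3.5 MHz.
3.5 MHz > fs/2 = 2.5 MHz, folds to fs − 3.5 MHz = 1.5 MHz.
Distinct values: {1 MHz, 1.5 MHz}.

1 MHz, 1.5 MHz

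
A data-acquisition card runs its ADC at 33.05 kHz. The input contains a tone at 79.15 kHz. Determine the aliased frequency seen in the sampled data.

79.15 kHz mod fs = 13.05 kHz.
13.05 kHz ≤ fs/2 = 16.525 kHz, appears at 13.05 kHz.

13.05 kHz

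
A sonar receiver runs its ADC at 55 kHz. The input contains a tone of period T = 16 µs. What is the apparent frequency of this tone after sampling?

7.5 kHz

T = 16 µs → f = 1/T = 62.5 kHz.
62.5 kHz mod fs = 7.5 kHz.
7.5 kHz ≤ fs/2 = 27.5 kHz, appears at 7.5 kHz.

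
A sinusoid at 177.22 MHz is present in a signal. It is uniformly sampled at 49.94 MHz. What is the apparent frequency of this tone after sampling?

22.54 MHz

177.22 MHz mod fs = 27.4 MHz.
27.4 MHz > fs/2 = 24.97 MHz, folds to fs − 27.4 MHz = 22.54 MHz.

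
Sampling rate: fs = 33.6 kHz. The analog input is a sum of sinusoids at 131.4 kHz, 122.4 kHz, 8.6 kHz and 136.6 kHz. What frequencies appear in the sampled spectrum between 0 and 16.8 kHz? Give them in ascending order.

fs/2 = 16.8 kHz.
131.4 kHz mod fs = 30.6 kHz.
30.6 kHz > fs/2 = 16.8 kHz, folds to fs − 30.6 kHz = 3 kHz.
122.4 kHz mod fs = 21.6 kHz.
21.6 kHz > fs/2 = 16.8 kHz, folds to fs − 21.6 kHz = 12 kHz.
8.6 kHz ≤ fs/2 = 16.8 kHz, passes unchanged.
136.6 kHz mod fs = 2.2 kHz.
2.2 kHz ≤ fs/2 = 16.8 kHz, appears at 2.2 kHz.
Distinct values: {2.2 kHz, 3 kHz, 8.6 kHz, 12 kHz}.

2.2 kHz, 3 kHz, 8.6 kHz, 12 kHz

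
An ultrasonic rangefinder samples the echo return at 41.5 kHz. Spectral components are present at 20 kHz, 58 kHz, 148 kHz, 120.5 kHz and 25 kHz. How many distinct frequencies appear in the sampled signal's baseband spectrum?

fs/2 = 20.75 kHz.
20 kHz ≤ fs/2 = 20.75 kHz, passes unchanged.
58 kHz mod fs = 16.5 kHz.
16.5 kHz ≤ fs/2 = 20.75 kHz, appears at 16.5 kHz.
148 kHz mod fs = 23.5 kHz.
23.5 kHz > fs/2 = 20.75 kHz, folds to fs − 23.5 kHz = 18 kHz.
120.5 kHz mod fs = 37.5 kHz.
37.5 kHz > fs/2 = 20.75 kHz, folds to fs − 37.5 kHz = 4 kHz.
25 kHz > fs/2 = 20.75 kHz, folds to fs − 25 kHz = 16.5 kHz.
Distinct values: {4 kHz, 16.5 kHz, 18 kHz, 20 kHz} → 4.

4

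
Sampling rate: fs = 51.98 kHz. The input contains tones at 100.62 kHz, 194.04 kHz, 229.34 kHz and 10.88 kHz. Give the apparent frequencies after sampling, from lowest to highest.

fs/2 = 25.99 kHz.
100.62 kHz mod fs = 48.64 kHz.
48.64 kHz > fs/2 = 25.99 kHz, folds to fs − 48.64 kHz = 3.34 kHz.
194.04 kHz mod fs = 38.1 kHz.
38.1 kHz > fs/2 = 25.99 kHz, folds to fs − 38.1 kHz = 13.88 kHz.
229.34 kHz mod fs = 21.42 kHz.
21.42 kHz ≤ fs/2 = 25.99 kHz, appears at 21.42 kHz.
10.88 kHz ≤ fs/2 = 25.99 kHz, passes unchanged.
Distinct values: {3.34 kHz, 10.88 kHz, 13.88 kHz, 21.42 kHz}.

3.34 kHz, 10.88 kHz, 13.88 kHz, 21.42 kHz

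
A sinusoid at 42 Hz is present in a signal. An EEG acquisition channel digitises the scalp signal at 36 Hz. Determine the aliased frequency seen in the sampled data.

6 Hz

42 Hz mod fs = 6 Hz.
6 Hz ≤ fs/2 = 18 Hz, appears at 6 Hz.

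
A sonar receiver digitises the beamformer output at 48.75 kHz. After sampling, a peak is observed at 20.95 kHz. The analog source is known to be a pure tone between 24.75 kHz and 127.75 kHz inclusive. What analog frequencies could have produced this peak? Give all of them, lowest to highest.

27.8 kHz, 69.7 kHz, 76.55 kHz, 118.45 kHz, 125.3 kHz

Frequencies that alias to 20.95 kHz are k·fs ± 20.95 kHz for integer k ≥ 0.
k=0: 20.95 kHz.
k=1: 27.8 kHz, 69.7 kHz.
k=2: 76.55 kHz, 118.45 kHz.
k=3: 125.3 kHz, 167.2 kHz.
k=4: 174.05 kHz, 215.95 kHz.
Within [24.75 kHz, 127.75 kHz]: 27.8 kHz, 69.7 kHz, 76.55 kHz, 118.45 kHz, 125.3 kHz.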